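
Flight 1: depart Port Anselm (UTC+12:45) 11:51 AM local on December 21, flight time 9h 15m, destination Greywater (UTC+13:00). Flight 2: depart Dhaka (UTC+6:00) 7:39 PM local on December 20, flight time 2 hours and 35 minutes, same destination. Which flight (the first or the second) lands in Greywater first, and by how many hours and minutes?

Flight 1 in UTC: 11:51 AM − 12:45 = 11:06 PM on Dec 20.
+9 hours 15 minutes → arrive 8:21 AM UTC on Dec 21.
Flight 2 in UTC: 7:39 PM − 6:00 = 1:39 PM on Dec 20.
+2 hours 35 minutes → arrive 4:14 PM UTC on Dec 20.
Flight 2 lands earlier by 16 hours 7 minutes.

the second, by 16 hours 7 minutes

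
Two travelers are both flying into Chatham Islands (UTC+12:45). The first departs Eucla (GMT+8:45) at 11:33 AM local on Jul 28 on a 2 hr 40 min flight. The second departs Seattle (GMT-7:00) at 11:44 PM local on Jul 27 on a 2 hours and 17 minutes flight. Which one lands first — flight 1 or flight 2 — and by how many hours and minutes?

Flight 1 in UTC: 11:33 AM − 8:45 = 2:48 AM on Jul 28.
+2 hours and 40 minutes → arrive 5:28 AM UTC on Jul 28.
Flight 2 in UTC: 11:44 PM + 7:00 = 6:44 AM on Jul 28.
+2 hours and 17 minutes → arrive 9:01 AM UTC on Jul 28.
Flight 1 lands earlier by 3 hours 33 minutes.

the first, by 3 hours 33 minutes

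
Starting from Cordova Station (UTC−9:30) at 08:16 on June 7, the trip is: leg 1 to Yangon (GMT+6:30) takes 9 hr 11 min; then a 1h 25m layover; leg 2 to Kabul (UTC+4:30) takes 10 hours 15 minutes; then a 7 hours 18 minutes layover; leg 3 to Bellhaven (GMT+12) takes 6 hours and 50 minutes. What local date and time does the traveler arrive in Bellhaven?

16:45 on Jun 9

Convert departure to UTC: 08:16 + 9:30 = 17:46 UTC on Jun 7.
Add 9 hours 11 minutes leg 1 → 02:57 UTC (Jun 8).
Add 1 hour and 25 minutes layover in Yangon → 04:22 UTC.
Add 10 hours 15 minutes leg 2 → 14:37 UTC.
Add 7 hours and 18 minutes layover in Kabul → 21:55 UTC.
Add 6 hours 50 minutes leg 3 → 04:45 UTC (Jun 9).
Bellhaven is UTC+12:00, so local arrival = 04:45 + 12:00 = 16:45 on Jun 9.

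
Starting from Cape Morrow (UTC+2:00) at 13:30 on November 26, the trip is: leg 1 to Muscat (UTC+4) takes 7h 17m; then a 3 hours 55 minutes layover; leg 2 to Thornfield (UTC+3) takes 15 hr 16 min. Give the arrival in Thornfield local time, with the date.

Convert departure to UTC: 13:30 − 2:00 = 11:30 UTC on Nov 26.
Add 7 hours 17 minutes leg 1 → 18:47 UTC.
Add 3 hours and 55 minutes layover in Muscat → 22:42 UTC.
Add 15 hours 16 minutes leg 2 → 13:58 UTC (Nov 27).
Thornfield is UTC+3:00, so local arrival = 13:58 + 3:00 = 16:58 on Nov 27.

16:58 on November 27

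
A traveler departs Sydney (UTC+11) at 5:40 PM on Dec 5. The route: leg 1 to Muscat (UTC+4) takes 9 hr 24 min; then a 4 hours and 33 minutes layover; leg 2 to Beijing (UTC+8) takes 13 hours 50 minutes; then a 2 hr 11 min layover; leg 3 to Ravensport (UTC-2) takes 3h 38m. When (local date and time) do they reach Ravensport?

2:16 PM on December 6

Convert departure to UTC: 5:40 PM − 11:00 = 6:40 AM UTC on Dec 5.
Add 9 hours 24 minutes leg 1 → 4:04 PM UTC.
Add 4 hours and 33 minutes layover in Muscat → 8:37 PM UTC.
Add 13 hours 50 minutes leg 2 → 10:27 AM UTC (Dec 6).
Add 2 hours and 11 minutes layover in Beijing → 12:38 PM UTC.
Add 3 hours 38 minutes leg 3 → 4:16 PM UTC.
Ravensport is UTC−2:00, so local arrival = 4:16 PM − 2:00 = 2:16 PM on Dec 6.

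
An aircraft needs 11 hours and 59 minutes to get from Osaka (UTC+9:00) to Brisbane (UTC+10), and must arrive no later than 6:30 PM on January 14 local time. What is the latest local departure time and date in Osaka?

Target arrival in UTC: 6:30 PM − 10:00 = 8:30 AM on Jan 14.
Subtract 11 hours 59 minutes → departure 8:31 PM UTC on Jan 13.
Osaka is UTC+9:00: 8:31 PM + 9:00 = 5:31 AM on Jan 14.

5:31 AM on Jan 14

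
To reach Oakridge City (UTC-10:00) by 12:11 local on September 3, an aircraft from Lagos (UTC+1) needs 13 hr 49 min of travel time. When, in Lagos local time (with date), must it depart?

Target arrival in UTC: 12:11 + 10:00 = 22:11 on Sep 3.
Subtract 13 hours and 49 minutes → departure 08:22 UTC on Sep 3.
Lagos is UTC+1:00: 08:22 + 1:00 = 09:22 on Sep 3.

09:22 on September 3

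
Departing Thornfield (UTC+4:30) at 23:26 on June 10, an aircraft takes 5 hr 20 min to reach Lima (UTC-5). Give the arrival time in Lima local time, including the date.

Convert departure to UTC: 23:26 − 4:30 = 18:56 UTC on Jun 10.
Add 5 hours and 20 minutes travel time → 00:16 UTC (Jun 11).
Lima is UTC−5:00, so local arrival = 00:16 − 5:00 = 19:16 on Jun 10.

19:16 on June 10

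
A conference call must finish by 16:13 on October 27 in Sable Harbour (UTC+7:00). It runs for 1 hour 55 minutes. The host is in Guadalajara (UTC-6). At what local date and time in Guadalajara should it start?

01:18 on Oct 27

Target end time in UTC: 16:13 − 7:00 = 09:13 on Oct 27.
Subtract 1 hour and 55 minutes → start 07:18 UTC on Oct 27.
Guadalajara is UTC−6:00: 07:18 − 6:00 = 01:18 on Oct 27.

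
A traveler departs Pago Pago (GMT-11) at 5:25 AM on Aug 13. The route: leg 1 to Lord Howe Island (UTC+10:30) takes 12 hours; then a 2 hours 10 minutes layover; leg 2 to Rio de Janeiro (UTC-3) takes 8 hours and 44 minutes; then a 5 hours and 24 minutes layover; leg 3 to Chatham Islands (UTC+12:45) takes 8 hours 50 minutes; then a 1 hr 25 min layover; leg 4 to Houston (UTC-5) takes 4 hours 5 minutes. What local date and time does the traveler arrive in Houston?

Convert departure to UTC: 5:25 AM + 11:00 = 4:25 PM UTC on Aug 13.
Add 12 hours leg 1 → 4:25 AM UTC (Aug 14).
Add 2 hours and 10 minutes layover in Lord Howe Island → 6:35 AM UTC.
Add 8 hours 44 minutes leg 2 → 3:19 PM UTC.
Add 5 hours and 24 minutes layover in Rio de Janeiro → 8:43 PM UTC.
Add 8 hours and 50 minutes leg 3 → 5:33 AM UTC (Aug 15).
Add 1 hour 25 minutes layover in Chatham Islands → 6:58 AM UTC.
Add 4 hours 5 minutes leg 4 → 11:03 AM UTC.
Houston is UTC−5:00, so local arrival = 11:03 AM − 5:00 = 6:03 AM on Aug 15.

6:03 AM on August 15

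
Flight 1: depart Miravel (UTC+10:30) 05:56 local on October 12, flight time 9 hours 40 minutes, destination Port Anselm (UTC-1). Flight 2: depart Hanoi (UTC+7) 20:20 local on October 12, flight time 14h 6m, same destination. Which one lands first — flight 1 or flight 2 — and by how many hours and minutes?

the first, by 22 hours 20 minutes

Flight 1 in UTC: 05:56 − 10:30 = 19:26 on Oct 11.
+9 hours and 40 minutes → arrive 05:06 UTC on Oct 12.
Flight 2 in UTC: 20:20 − 7:00 = 13:20 on Oct 12.
+14 hours and 6 minutes → arrive 03:26 UTC on Oct 13.
Flight 1 lands earlier by 22 hours 20 minutes.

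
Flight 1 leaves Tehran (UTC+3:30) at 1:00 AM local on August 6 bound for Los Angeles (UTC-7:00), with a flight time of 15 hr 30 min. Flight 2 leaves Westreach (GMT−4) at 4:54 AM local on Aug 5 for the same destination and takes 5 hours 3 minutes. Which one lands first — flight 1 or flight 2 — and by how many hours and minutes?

the second, by 23 hours 3 minutes

Flight 1 in UTC: 1:00 AM − 3:30 = 9:30 PM on Aug 5.
+15 hours 30 minutes → arrive 1:00 PM UTC on Aug 6.
Flight 2 in UTC: 4:54 AM + 4:00 = 8:54 AM on Aug 5.
+5 hours 3 minutes → arrive 1:57 PM UTC on Aug 5.
Flight 2 lands earlier by 23 hours 3 minutes.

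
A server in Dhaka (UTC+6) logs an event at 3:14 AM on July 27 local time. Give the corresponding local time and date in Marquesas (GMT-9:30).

In UTC: 3:14 AM − 6:00 = 9:14 PM on Jul 26.
Marquesas is UTC−9:30: 9:14 PM − 9:30 = 11:44 AM on Jul 26.

11:44 AM on July 26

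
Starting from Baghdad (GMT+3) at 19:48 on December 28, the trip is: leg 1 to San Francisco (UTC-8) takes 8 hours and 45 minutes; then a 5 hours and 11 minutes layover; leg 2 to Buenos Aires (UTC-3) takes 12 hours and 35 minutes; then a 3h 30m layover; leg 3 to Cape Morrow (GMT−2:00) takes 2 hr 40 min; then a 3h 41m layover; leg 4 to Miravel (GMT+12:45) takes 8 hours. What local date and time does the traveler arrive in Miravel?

01:55 on December 31

Convert departure to UTC: 19:48 − 3:00 = 16:48 UTC on Dec 28.
Add 8 hours 45 minutes leg 1 → 01:33 UTC (Dec 29).
Add 5 hours 11 minutes layover in San Francisco → 06:44 UTC.
Add 12 hours and 35 minutes leg 2 → 19:19 UTC.
Add 3 hours and 30 minutes layover in Buenos Aires → 22:49 UTC.
Add 2 hours 40 minutes leg 3 → 01:29 UTC (Dec 30).
Add 3 hours and 41 minutes layover in Cape Morrow → 05:10 UTC.
Add 8 hours leg 4 → 13:10 UTC.
Miravel is UTC+12:45, so local arrival = 13:10 + 12:45 = 01:55 on Dec 31.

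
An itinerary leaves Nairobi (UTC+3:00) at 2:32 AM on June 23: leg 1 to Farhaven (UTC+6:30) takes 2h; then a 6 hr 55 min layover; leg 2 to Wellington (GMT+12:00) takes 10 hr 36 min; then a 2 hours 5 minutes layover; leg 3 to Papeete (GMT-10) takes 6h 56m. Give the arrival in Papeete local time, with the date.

Convert departure to UTC: 2:32 AM − 3:00 = 11:32 PM UTC on Jun 22.
Add 2 hours leg 1 → 1:32 AM UTC (Jun 23).
Add 6 hours and 55 minutes layover in Farhaven → 8:27 AM UTC.
Add 10 hours and 36 minutes leg 2 → 7:03 PM UTC.
Add 2 hours 5 minutes layover in Wellington → 9:08 PM UTC.
Add 6 hours 56 minutes leg 3 → 4:04 AM UTC (Jun 24).
Papeete is UTC−10:00, so local arrival = 4:04 AM − 10:00 = 6:04 PM on Jun 23.

6:04 PM on Jun 23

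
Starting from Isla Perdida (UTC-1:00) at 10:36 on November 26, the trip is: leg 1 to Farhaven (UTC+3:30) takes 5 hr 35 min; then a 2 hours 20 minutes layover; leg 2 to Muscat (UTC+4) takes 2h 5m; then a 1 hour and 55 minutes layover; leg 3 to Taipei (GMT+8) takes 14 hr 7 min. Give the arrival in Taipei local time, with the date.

21:38 on November 27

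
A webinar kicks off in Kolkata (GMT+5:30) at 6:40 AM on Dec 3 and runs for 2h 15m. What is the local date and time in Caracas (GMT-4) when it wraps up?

Convert start to UTC: 6:40 AM − 5:30 = 1:10 AM UTC on Dec 3.
Add 2 hours and 15 minutes duration → 3:25 AM UTC.
Caracas is UTC−4:00, so local end time = 3:25 AM − 4:00 = 11:25 PM on Dec 2.

11:25 PM on December 2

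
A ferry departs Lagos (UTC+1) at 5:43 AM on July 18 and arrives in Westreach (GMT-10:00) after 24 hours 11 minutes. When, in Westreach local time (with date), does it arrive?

6:54 PM on Jul 18

Convert departure to UTC: 5:43 AM − 1:00 = 4:43 AM UTC on Jul 18.
Add 24 hours 11 minutes travel time → 4:54 AM UTC (Jul 19).
Westreach is UTC−10:00, so local arrival = 4:54 AM − 10:00 = 6:54 PM on Jul 18.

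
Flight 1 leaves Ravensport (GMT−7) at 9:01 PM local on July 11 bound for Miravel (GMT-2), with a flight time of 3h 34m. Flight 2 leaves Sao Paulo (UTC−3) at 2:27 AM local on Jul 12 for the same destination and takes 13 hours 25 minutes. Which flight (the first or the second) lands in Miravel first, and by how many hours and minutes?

Flight 1 in UTC: 9:01 PM + 7:00 = 4:01 AM on Jul 12.
+3 hours 34 minutes → arrive 7:35 AM UTC on Jul 12.
Flight 2 in UTC: 2:27 AM + 3:00 = 5:27 AM on Jul 12.
+13 hours 25 minutes → arrive 6:52 PM UTC on Jul 12.
Flight 1 lands earlier by 11 hours 17 minutes.

the first, by 11 hours 17 minutes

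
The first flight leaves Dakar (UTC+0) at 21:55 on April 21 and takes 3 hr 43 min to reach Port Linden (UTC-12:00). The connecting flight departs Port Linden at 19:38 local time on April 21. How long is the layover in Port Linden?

Dakar is at UTC+0, so departure is already 21:55 UTC on Apr 21.
Add 3 hours and 43 minutes flight time → 01:38 UTC (Apr 22).
Port Linden is UTC−12:00, so local arrival = 01:38 − 12:00 = 13:38 on Apr 21.
Layover = 19:38 − 13:38 = 6 hours.

6 hours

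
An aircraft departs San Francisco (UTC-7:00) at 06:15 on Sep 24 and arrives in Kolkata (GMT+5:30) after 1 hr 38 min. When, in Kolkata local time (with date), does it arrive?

Kolkata is 12:30 ahead of San Francisco.
After 1 hour and 38 minutes it is 07:53 in San Francisco.
Shift by the zone difference: 07:53 + 12:30 = 20:23 on Sep 24 in Kolkata.

20:23 on September 24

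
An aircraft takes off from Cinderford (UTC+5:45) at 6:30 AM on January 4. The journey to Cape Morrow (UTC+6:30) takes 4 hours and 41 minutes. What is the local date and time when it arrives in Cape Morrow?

11:56 AM on January 4

Cape Morrow is 0:45 ahead of Cinderford.
After 4 hours and 41 minutes it is 11:11 AM in Cinderford.
Shift by the zone difference: 11:11 AM + 0:45 = 11:56 AM on Jan 4 in Cape Morrow.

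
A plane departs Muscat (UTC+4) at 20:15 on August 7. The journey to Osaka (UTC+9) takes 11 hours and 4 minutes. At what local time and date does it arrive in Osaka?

12:19 on August 8

Convert departure to UTC: 20:15 − 4:00 = 16:15 UTC on Aug 7.
Add 11 hours and 4 minutes travel time → 03:19 UTC (Aug 8).
Osaka is UTC+9:00, so local arrival = 03:19 + 9:00 = 12:19 on Aug 8.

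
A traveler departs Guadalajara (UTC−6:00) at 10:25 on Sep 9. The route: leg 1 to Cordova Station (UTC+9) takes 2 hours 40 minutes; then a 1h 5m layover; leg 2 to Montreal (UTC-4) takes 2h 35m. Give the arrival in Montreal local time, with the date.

18:45 on Sep 9

Convert departure to UTC: 10:25 + 6:00 = 16:25 UTC on Sep 9.
Add 2 hours 40 minutes leg 1 → 19:05 UTC.
Add 1 hour 5 minutes layover in Cordova Station → 20:10 UTC.
Add 2 hours and 35 minutes leg 2 → 22:45 UTC.
Montreal is UTC−4:00, so local arrival = 22:45 − 4:00 = 18:45 on Sep 9.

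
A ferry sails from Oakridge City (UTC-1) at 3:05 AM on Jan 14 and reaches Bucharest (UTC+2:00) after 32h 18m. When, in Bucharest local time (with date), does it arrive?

2:23 PM on January 15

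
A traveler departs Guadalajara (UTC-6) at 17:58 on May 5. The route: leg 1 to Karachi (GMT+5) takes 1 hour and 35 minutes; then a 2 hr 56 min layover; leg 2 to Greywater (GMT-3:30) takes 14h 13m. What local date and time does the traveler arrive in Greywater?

Convert departure to UTC: 17:58 + 6:00 = 23:58 UTC on May 5.
Add 1 hour 35 minutes leg 1 → 01:33 UTC (May 6).
Add 2 hours 56 minutes layover in Karachi → 04:29 UTC.
Add 14 hours and 13 minutes leg 2 → 18:42 UTC.
Greywater is UTC−3:30, so local arrival = 18:42 − 3:30 = 15:12 on May 6.

15:12 on May 6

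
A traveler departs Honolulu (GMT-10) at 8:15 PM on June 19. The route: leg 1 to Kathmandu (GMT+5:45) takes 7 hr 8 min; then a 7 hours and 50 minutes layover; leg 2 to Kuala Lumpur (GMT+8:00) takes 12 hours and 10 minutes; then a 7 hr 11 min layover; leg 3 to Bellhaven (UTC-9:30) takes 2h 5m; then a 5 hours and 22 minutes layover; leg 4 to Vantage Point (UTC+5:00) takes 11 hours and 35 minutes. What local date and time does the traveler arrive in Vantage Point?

4:36 PM on June 22

Convert departure to UTC: 8:15 PM + 10:00 = 6:15 AM UTC on Jun 20.
Add 7 hours 8 minutes leg 1 → 1:23 PM UTC.
Add 7 hours 50 minutes layover in Kathmandu → 9:13 PM UTC.
Add 12 hours and 10 minutes leg 2 → 9:23 AM UTC (Jun 21).
Add 7 hours 11 minutes layover in Kuala Lumpur → 4:34 PM UTC.
Add 2 hours and 5 minutes leg 3 → 6:39 PM UTC.
Add 5 hours 22 minutes layover in Bellhaven → 12:01 AM UTC (Jun 22).
Add 11 hours and 35 minutes leg 4 → 11:36 AM UTC.
Vantage Point is UTC+5:00, so local arrival = 11:36 AM + 5:00 = 4:36 PM on Jun 22.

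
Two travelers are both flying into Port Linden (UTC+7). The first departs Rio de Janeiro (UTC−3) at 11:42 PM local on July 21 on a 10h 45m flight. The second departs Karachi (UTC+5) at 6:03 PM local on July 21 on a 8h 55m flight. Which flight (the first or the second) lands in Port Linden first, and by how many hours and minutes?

Flight 1 in UTC: 11:42 PM + 3:00 = 2:42 AM on Jul 22.
+10 hours and 45 minutes → arrive 1:27 PM UTC on Jul 22.
Flight 2 in UTC: 6:03 PM − 5:00 = 1:03 PM on Jul 21.
+8 hours and 55 minutes → arrive 9:58 PM UTC on Jul 21.
Flight 2 lands earlier by 15 hours 29 minutes.

the second, by 15 hours 29 minutes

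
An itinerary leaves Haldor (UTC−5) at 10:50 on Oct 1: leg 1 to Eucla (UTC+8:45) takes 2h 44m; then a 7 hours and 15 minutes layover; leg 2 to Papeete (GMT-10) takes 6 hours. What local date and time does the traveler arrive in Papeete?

Convert departure to UTC: 10:50 + 5:00 = 15:50 UTC on Oct 1.
Add 2 hours and 44 minutes leg 1 → 18:34 UTC.
Add 7 hours 15 minutes layover in Eucla → 01:49 UTC (Oct 2).
Add 6 hours leg 2 → 07:49 UTC.
Papeete is UTC−10:00, so local arrival = 07:49 − 10:00 = 21:49 on Oct 1.

21:49 on October 1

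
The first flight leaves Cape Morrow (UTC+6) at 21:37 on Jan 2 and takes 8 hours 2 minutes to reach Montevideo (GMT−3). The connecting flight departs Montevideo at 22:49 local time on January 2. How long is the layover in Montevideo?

2 hours 10 minutes

Convert departure to UTC: 21:37 − 6:00 = 15:37 UTC on Jan 2.
Add 8 hours and 2 minutes flight time → 23:39 UTC.
Montevideo is UTC−3:00, so local arrival = 23:39 − 3:00 = 20:39 on Jan 2.
Layover = 22:49 − 20:39 = 2 hours 10 minutes.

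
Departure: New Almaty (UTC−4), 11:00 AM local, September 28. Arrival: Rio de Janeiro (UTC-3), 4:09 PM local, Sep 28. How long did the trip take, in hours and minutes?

4 hours 9 minutes

Rio de Janeiro is 1:00 ahead of New Almaty.
Clock-face elapsed time (ignoring zones) is 5 hours 9 minutes.
Actual elapsed = 5 hours 9 minutes − 1:00 = 4 hours 9 minutes.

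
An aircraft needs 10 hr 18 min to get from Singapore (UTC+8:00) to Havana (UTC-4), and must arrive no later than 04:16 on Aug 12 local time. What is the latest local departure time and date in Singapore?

05:58 on August 12

Target arrival in UTC: 04:16 + 4:00 = 08:16 on Aug 12.
Subtract 10 hours and 18 minutes → departure 21:58 UTC on Aug 11.
Singapore is UTC+8:00: 21:58 + 8:00 = 05:58 on Aug 12.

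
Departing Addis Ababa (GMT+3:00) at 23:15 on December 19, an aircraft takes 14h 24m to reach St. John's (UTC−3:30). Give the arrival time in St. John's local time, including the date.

07:09 on December 20

Convert departure to UTC: 23:15 − 3:00 = 20:15 UTC on Dec 19.
Add 14 hours 24 minutes travel time → 10:39 UTC (Dec 20).
St. John's is UTC−3:30, so local arrival = 10:39 − 3:30 = 07:09 on Dec 20.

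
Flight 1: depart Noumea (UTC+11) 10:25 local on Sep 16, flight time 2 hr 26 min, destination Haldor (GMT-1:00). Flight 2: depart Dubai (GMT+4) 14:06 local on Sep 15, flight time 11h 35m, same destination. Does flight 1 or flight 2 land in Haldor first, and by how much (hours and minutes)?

the second, by 4 hours 10 minutes

Flight 1 in UTC: 10:25 − 11:00 = 23:25 on Sep 15.
+2 hours and 26 minutes → arrive 01:51 UTC on Sep 16.
Flight 2 in UTC: 14:06 − 4:00 = 10:06 on Sep 15.
+11 hours 35 minutes → arrive 21:41 UTC on Sep 15.
Flight 2 lands earlier by 4 hours 10 minutes.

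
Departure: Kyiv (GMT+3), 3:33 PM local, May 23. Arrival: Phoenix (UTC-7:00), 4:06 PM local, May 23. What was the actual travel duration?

10 hours 33 minutes

Phoenix is 10:00 behind Kyiv.
Clock-face elapsed time (ignoring zones) is 33 minutes.
Actual elapsed = 33 minutes + 10:00 = 10 hours 33 minutes.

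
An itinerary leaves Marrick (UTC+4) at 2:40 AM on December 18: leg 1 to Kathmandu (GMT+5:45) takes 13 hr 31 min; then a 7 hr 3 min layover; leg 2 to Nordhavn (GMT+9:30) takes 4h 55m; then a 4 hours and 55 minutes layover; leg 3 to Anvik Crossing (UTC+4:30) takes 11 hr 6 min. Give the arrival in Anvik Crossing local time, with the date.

8:40 PM on December 19

Convert departure to UTC: 2:40 AM − 4:00 = 10:40 PM UTC on Dec 17.
Add 13 hours 31 minutes leg 1 → 12:11 PM UTC (Dec 18).
Add 7 hours and 3 minutes layover in Kathmandu → 7:14 PM UTC.
Add 4 hours and 55 minutes leg 2 → 12:09 AM UTC (Dec 19).
Add 4 hours 55 minutes layover in Nordhavn → 5:04 AM UTC.
Add 11 hours and 6 minutes leg 3 → 4:10 PM UTC.
Anvik Crossing is UTC+4:30, so local arrival = 4:10 PM + 4:30 = 8:40 PM on Dec 19.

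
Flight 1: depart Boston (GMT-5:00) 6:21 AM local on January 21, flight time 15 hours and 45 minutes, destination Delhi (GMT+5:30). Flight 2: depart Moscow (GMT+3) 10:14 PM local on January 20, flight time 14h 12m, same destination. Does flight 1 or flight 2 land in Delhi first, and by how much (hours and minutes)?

the second, by 17 hours 40 minutes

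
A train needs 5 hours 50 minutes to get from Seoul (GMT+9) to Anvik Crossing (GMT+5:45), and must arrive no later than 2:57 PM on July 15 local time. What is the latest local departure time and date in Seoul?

12:22 PM on July 15

Target arrival in UTC: 2:57 PM − 5:45 = 9:12 AM on Jul 15.
Subtract 5 hours 50 minutes → departure 3:22 AM UTC on Jul 15.
Seoul is UTC+9:00: 3:22 AM + 9:00 = 12:22 PM on Jul 15.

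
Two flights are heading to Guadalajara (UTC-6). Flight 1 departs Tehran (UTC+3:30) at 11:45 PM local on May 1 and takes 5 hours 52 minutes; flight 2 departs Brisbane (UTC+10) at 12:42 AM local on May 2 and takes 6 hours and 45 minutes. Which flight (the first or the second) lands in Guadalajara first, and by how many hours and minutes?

the second, by 4 hours 40 minutes

Flight 1 in UTC: 11:45 PM − 3:30 = 8:15 PM on May 1.
+5 hours 52 minutes → arrive 2:07 AM UTC on May 2.
Flight 2 in UTC: 12:42 AM − 10:00 = 2:42 PM on May 1.
+6 hours 45 minutes → arrive 9:27 PM UTC on May 1.
Flight 2 lands earlier by 4 hours 40 minutes.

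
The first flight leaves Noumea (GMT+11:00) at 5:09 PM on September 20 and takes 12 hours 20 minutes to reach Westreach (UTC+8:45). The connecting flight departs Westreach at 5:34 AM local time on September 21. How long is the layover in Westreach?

Convert departure to UTC: 5:09 PM − 11:00 = 6:09 AM UTC on Sep 20.
Add 12 hours 20 minutes flight time → 6:29 PM UTC.
Westreach is UTC+8:45, so local arrival = 6:29 PM + 8:45 = 3:14 AM on Sep 21.
Layover = 5:34 AM − 3:14 AM = 2 hours 20 minutes.

2 hours 20 minutes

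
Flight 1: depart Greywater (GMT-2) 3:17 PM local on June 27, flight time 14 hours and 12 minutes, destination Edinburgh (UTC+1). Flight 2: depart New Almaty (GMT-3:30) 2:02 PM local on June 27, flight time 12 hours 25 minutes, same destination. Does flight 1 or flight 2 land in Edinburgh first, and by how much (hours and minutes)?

Flight 1 in UTC: 3:17 PM + 2:00 = 5:17 PM on Jun 27.
+14 hours 12 minutes → arrive 7:29 AM UTC on Jun 28.
Flight 2 in UTC: 2:02 PM + 3:30 = 5:32 PM on Jun 27.
+12 hours and 25 minutes → arrive 5:57 AM UTC on Jun 28.
Flight 2 lands earlier by 1 hour 32 minutes.

the second, by 1 hour 32 minutes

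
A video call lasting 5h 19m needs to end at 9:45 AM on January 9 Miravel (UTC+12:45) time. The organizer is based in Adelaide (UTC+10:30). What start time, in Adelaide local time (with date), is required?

Target end time in UTC: 9:45 AM − 12:45 = 9:00 PM on Jan 8.
Subtract 5 hours and 19 minutes → start 3:41 PM UTC on Jan 8.
Adelaide is UTC+10:30: 3:41 PM + 10:30 = 2:11 AM on Jan 9.

2:11 AM on Jan 9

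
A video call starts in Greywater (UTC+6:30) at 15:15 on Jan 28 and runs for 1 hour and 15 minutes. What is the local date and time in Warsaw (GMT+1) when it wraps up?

Convert start to UTC: 15:15 − 6:30 = 08:45 UTC on Jan 28.
Add 1 hour 15 minutes duration → 10:00 UTC.
Warsaw is UTC+1:00, so local end time = 10:00 + 1:00 = 11:00 on Jan 28.

11:00 on Jan 28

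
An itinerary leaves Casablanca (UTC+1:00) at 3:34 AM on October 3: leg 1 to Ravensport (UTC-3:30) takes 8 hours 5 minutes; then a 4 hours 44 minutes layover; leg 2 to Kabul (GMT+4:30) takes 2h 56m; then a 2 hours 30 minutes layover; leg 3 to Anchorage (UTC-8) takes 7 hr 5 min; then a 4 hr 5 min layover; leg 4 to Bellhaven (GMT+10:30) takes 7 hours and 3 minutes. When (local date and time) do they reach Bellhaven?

1:32 AM on Oct 5

Convert departure to UTC: 3:34 AM − 1:00 = 2:34 AM UTC on Oct 3.
Add 8 hours and 5 minutes leg 1 → 10:39 AM UTC.
Add 4 hours 44 minutes layover in Ravensport → 3:23 PM UTC.
Add 2 hours and 56 minutes leg 2 → 6:19 PM UTC.
Add 2 hours 30 minutes layover in Kabul → 8:49 PM UTC.
Add 7 hours and 5 minutes leg 3 → 3:54 AM UTC (Oct 4).
Add 4 hours 5 minutes layover in Anchorage → 7:59 AM UTC.
Add 7 hours 3 minutes leg 4 → 3:02 PM UTC.
Bellhaven is UTC+10:30, so local arrival = 3:02 PM + 10:30 = 1:32 AM on Oct 5.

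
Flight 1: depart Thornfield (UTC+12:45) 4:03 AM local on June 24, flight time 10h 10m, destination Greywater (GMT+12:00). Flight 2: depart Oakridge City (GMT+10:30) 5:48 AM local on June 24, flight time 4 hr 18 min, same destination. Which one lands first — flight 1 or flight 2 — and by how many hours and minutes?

the second, by 1 hour 52 minutes

Flight 1 in UTC: 4:03 AM − 12:45 = 3:18 PM on Jun 23.
+10 hours and 10 minutes → arrive 1:28 AM UTC on Jun 24.
Flight 2 in UTC: 5:48 AM − 10:30 = 7:18 PM on Jun 23.
+4 hours and 18 minutes → arrive 11:36 PM UTC on Jun 23.
Flight 2 lands earlier by 1 hour 52 minutes.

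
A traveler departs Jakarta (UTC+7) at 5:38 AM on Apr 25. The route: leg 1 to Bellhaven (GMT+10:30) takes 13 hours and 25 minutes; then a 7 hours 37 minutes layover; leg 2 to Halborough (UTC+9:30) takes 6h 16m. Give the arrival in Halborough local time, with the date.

11:26 AM on April 26

Convert departure to UTC: 5:38 AM − 7:00 = 10:38 PM UTC on Apr 24.
Add 13 hours and 25 minutes leg 1 → 12:03 PM UTC (Apr 25).
Add 7 hours 37 minutes layover in Bellhaven → 7:40 PM UTC.
Add 6 hours 16 minutes leg 2 → 1:56 AM UTC (Apr 26).
Halborough is UTC+9:30, so local arrival = 1:56 AM + 9:30 = 11:26 AM on Apr 26.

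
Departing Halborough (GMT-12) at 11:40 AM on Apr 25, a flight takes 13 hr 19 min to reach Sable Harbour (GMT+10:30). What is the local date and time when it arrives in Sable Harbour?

11:29 PM on April 26

Convert departure to UTC: 11:40 AM + 12:00 = 11:40 PM UTC on Apr 25.
Add 13 hours and 19 minutes travel time → 12:59 PM UTC (Apr 26).
Sable Harbour is UTC+10:30, so local arrival = 12:59 PM + 10:30 = 11:29 PM on Apr 26.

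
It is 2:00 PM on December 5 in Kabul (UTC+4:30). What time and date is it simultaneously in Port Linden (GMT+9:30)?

7:00 PM on Dec 5

In UTC: 2:00 PM − 4:30 = 9:30 AM on Dec 5.
Port Linden is UTC+9:30: 9:30 AM + 9:30 = 7:00 PM on Dec 5.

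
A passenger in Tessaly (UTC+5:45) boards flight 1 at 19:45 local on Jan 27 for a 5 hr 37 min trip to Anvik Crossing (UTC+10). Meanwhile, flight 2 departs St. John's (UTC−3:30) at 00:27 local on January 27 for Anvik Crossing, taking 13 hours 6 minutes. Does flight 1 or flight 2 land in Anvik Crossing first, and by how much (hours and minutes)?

the second, by 2 hours 34 minutes

Flight 1 in UTC: 19:45 − 5:45 = 14:00 on Jan 27.
+5 hours 37 minutes → arrive 19:37 UTC on Jan 27.
Flight 2 in UTC: 00:27 + 3:30 = 03:57 on Jan 27.
+13 hours 6 minutes → arrive 17:03 UTC on Jan 27.
Flight 2 lands earlier by 2 hours 34 minutes.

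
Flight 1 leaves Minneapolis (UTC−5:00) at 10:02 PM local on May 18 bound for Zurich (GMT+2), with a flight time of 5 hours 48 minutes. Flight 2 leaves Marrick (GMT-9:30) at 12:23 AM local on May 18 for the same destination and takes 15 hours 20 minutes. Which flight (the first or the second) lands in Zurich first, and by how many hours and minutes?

Flight 1 in UTC: 10:02 PM + 5:00 = 3:02 AM on May 19.
+5 hours and 48 minutes → arrive 8:50 AM UTC on May 19.
Flight 2 in UTC: 12:23 AM + 9:30 = 9:53 AM on May 18.
+15 hours and 20 minutes → arrive 1:13 AM UTC on May 19.
Flight 2 lands earlier by 7 hours 37 minutes.

the second, by 7 hours 37 minutes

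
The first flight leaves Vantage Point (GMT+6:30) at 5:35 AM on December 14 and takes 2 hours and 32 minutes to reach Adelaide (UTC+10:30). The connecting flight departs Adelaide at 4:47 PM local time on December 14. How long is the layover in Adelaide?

4 hours 40 minutes

Convert departure to UTC: 5:35 AM − 6:30 = 11:05 PM UTC on Dec 13.
Add 2 hours 32 minutes flight time → 1:37 AM UTC (Dec 14).
Adelaide is UTC+10:30, so local arrival = 1:37 AM + 10:30 = 12:07 PM on Dec 14.
Layover = 4:47 PM − 12:07 PM = 4 hours 40 minutes.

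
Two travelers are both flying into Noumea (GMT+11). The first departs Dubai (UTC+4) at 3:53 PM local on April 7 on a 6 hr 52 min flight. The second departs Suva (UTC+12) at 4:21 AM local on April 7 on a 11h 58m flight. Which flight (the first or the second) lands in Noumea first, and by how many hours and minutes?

the second, by 14 hours 26 minutes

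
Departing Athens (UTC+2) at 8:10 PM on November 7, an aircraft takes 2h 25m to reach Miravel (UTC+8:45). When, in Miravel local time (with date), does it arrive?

5:20 AM on November 8

Miravel is 6:45 ahead of Athens.
After 2 hours and 25 minutes it is 10:35 PM in Athens.
Shift by the zone difference: 10:35 PM + 6:45 = 5:20 AM on Nov 8 in Miravel.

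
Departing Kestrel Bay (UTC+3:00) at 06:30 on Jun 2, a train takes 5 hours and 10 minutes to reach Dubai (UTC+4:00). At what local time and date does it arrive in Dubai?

Dubai is 1:00 ahead of Kestrel Bay.
After 5 hours 10 minutes it is 11:40 in Kestrel Bay.
Shift by the zone difference: 11:40 + 1:00 = 12:40 on Jun 2 in Dubai.

12:40 on Jun 2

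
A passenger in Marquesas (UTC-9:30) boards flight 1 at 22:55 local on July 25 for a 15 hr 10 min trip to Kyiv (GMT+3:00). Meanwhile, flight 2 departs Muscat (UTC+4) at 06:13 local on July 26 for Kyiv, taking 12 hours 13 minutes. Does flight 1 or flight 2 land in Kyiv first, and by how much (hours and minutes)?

Flight 1 in UTC: 22:55 + 9:30 = 08:25 on Jul 26.
+15 hours and 10 minutes → arrive 23:35 UTC on Jul 26.
Flight 2 in UTC: 06:13 − 4:00 = 02:13 on Jul 26.
+12 hours and 13 minutes → arrive 14:26 UTC on Jul 26.
Flight 2 lands earlier by 9 hours 9 minutes.

the second, by 9 hours 9 minutes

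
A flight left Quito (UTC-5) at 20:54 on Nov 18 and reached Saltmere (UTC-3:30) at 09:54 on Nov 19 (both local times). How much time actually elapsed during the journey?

11 hours 30 minutes

Departure in UTC: 20:54 + 5:00 = 01:54 on Nov 19.
Arrival in UTC: 09:54 + 3:30 = 13:24 on Nov 19.
Elapsed = 13:24 − 01:54 = 11 hours 30 minutes.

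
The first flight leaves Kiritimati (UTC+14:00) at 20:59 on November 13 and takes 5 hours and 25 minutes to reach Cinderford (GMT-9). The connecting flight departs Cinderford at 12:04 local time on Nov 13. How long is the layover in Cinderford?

8 hours 40 minutes

Convert departure to UTC: 20:59 − 14:00 = 06:59 UTC on Nov 13.
Add 5 hours and 25 minutes flight time → 12:24 UTC.
Cinderford is UTC−9:00, so local arrival = 12:24 − 9:00 = 03:24 on Nov 13.
Layover = 12:04 − 03:24 = 8 hours 40 minutes.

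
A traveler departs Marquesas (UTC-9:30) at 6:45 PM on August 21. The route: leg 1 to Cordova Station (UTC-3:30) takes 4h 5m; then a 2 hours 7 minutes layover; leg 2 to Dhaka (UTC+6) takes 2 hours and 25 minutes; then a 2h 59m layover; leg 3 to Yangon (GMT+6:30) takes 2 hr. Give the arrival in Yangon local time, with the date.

12:21 AM on August 23

Convert departure to UTC: 6:45 PM + 9:30 = 4:15 AM UTC on Aug 22.
Add 4 hours and 5 minutes leg 1 → 8:20 AM UTC.
Add 2 hours and 7 minutes layover in Cordova Station → 10:27 AM UTC.
Add 2 hours 25 minutes leg 2 → 12:52 PM UTC.
Add 2 hours 59 minutes layover in Dhaka → 3:51 PM UTC.
Add 2 hours leg 3 → 5:51 PM UTC.
Yangon is UTC+6:30, so local arrival = 5:51 PM + 6:30 = 12:21 AM on Aug 23.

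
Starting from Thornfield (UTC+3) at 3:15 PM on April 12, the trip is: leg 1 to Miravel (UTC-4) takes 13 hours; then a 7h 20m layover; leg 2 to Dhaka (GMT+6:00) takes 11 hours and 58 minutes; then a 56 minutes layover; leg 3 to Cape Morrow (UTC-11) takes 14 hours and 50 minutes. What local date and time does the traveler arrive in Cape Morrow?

1:19 AM on Apr 14

Convert departure to UTC: 3:15 PM − 3:00 = 12:15 PM UTC on Apr 12.
Add 13 hours leg 1 → 1:15 AM UTC (Apr 13).
Add 7 hours and 20 minutes layover in Miravel → 8:35 AM UTC.
Add 11 hours and 58 minutes leg 2 → 8:33 PM UTC.
Add 56 minutes layover in Dhaka → 9:29 PM UTC.
Add 14 hours 50 minutes leg 3 → 12:19 PM UTC (Apr 14).
Cape Morrow is UTC−11:00, so local arrival = 12:19 PM − 11:00 = 1:19 AM on Apr 14.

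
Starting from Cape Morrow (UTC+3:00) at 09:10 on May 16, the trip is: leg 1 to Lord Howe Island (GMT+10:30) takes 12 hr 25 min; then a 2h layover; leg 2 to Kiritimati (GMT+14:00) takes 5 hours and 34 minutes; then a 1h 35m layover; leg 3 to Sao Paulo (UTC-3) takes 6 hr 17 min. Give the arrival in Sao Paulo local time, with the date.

07:01 on May 17

Convert departure to UTC: 09:10 − 3:00 = 06:10 UTC on May 16.
Add 12 hours 25 minutes leg 1 → 18:35 UTC.
Add 2 hours layover in Lord Howe Island → 20:35 UTC.
Add 5 hours and 34 minutes leg 2 → 02:09 UTC (May 17).
Add 1 hour 35 minutes layover in Kiritimati → 03:44 UTC.
Add 6 hours 17 minutes leg 3 → 10:01 UTC.
Sao Paulo is UTC−3:00, so local arrival = 10:01 − 3:00 = 07:01 on May 17.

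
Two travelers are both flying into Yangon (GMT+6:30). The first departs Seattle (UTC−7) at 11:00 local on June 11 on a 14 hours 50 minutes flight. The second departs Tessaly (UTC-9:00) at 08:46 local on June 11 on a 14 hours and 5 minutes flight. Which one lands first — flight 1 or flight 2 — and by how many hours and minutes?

Flight 1 in UTC: 11:00 + 7:00 = 18:00 on Jun 11.
+14 hours and 50 minutes → arrive 08:50 UTC on Jun 12.
Flight 2 in UTC: 08:46 + 9:00 = 17:46 on Jun 11.
+14 hours and 5 minutes → arrive 07:51 UTC on Jun 12.
Flight 2 lands earlier by 59 minutes.

the second, by 59 minutes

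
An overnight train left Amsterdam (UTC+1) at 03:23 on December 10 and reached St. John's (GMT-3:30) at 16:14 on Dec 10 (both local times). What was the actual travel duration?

St. John's is 4:30 behind Amsterdam.
Clock-face elapsed time (ignoring zones) is 12 hours 51 minutes.
Actual elapsed = 12 hours 51 minutes + 4:30 = 17 hours 21 minutes.

17 hours 21 minutes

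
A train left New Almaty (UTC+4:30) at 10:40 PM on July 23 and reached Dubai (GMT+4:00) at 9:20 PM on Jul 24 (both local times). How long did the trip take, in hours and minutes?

23 hours 10 minutes

Departure in UTC: 10:40 PM − 4:30 = 6:10 PM on Jul 23.
Arrival in UTC: 9:20 PM − 4:00 = 5:20 PM on Jul 24.
Elapsed = 5:20 PM − 6:10 PM (+1 day) = 23 hours 10 minutes.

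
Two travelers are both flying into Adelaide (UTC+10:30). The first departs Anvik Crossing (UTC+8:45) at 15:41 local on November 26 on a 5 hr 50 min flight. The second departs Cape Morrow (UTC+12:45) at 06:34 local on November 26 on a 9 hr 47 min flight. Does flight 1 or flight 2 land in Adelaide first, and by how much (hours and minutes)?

Flight 1 in UTC: 15:41 − 8:45 = 06:56 on Nov 26.
+5 hours 50 minutes → arrive 12:46 UTC on Nov 26.
Flight 2 in UTC: 06:34 − 12:45 = 17:49 on Nov 25.
+9 hours 47 minutes → arrive 03:36 UTC on Nov 26.
Flight 2 lands earlier by 9 hours 10 minutes.

the second, by 9 hours 10 minutes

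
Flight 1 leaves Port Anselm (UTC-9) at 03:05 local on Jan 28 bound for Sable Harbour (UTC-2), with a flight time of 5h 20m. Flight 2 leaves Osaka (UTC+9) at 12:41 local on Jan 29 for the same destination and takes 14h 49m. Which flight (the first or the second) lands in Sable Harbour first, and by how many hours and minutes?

the first, by 25 hours 5 minutes

Flight 1 in UTC: 03:05 + 9:00 = 12:05 on Jan 28.
+5 hours 20 minutes → arrive 17:25 UTC on Jan 28.
Flight 2 in UTC: 12:41 − 9:00 = 03:41 on Jan 29.
+14 hours 49 minutes → arrive 18:30 UTC on Jan 29.
Flight 1 lands earlier by 25 hours 5 minutes.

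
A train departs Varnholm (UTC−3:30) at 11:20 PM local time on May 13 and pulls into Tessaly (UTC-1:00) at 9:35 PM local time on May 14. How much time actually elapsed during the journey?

Departure in UTC: 11:20 PM + 3:30 = 2:50 AM on May 14.
Arrival in UTC: 9:35 PM + 1:00 = 10:35 PM on May 14.
Elapsed = 10:35 PM − 2:50 AM = 19 hours 45 minutes.

19 hours 45 minutes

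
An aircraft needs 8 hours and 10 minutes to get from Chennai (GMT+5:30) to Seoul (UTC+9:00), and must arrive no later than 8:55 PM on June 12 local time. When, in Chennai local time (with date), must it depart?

9:15 AM on June 12

Target arrival in UTC: 8:55 PM − 9:00 = 11:55 AM on Jun 12.
Subtract 8 hours 10 minutes → departure 3:45 AM UTC on Jun 12.
Chennai is UTC+5:30: 3:45 AM + 5:30 = 9:15 AM on Jun 12.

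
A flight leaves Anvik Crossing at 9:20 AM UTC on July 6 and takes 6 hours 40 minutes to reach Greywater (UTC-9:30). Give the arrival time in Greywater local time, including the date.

6:30 AM on July 6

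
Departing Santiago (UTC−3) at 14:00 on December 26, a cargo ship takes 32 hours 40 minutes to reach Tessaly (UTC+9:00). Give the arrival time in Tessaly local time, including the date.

10:40 on December 28

Convert departure to UTC: 14:00 + 3:00 = 17:00 UTC on Dec 26.
Add 32 hours 40 minutes travel time → 01:40 UTC (Dec 28).
Tessaly is UTC+9:00, so local arrival = 01:40 + 9:00 = 10:40 on Dec 28.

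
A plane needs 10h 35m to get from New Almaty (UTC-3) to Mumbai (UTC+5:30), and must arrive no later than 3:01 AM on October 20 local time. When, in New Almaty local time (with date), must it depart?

Target arrival in UTC: 3:01 AM − 5:30 = 9:31 PM on Oct 19.
Subtract 10 hours and 35 minutes → departure 10:56 AM UTC on Oct 19.
New Almaty is UTC−3:00: 10:56 AM − 3:00 = 7:56 AM on Oct 19.

7:56 AM on Oct 19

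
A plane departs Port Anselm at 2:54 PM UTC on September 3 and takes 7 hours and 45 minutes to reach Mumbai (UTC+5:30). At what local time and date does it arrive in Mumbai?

4:09 AM on September 4

Departure is given in UTC: 2:54 PM on Sep 3.
Add 7 hours 45 minutes → 10:39 PM UTC.
Mumbai is UTC+5:30: 10:39 PM + 5:30 = 4:09 AM on Sep 4.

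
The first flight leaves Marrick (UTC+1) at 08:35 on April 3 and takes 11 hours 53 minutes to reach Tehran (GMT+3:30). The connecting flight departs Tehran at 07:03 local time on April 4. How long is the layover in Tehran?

8 hours 5 minutes

Convert departure to UTC: 08:35 − 1:00 = 07:35 UTC on Apr 3.
Add 11 hours and 53 minutes flight time → 19:28 UTC.
Tehran is UTC+3:30, so local arrival = 19:28 + 3:30 = 22:58 on Apr 3.
Layover = 07:03 − 22:58 (+1 day) = 8 hours 5 minutes.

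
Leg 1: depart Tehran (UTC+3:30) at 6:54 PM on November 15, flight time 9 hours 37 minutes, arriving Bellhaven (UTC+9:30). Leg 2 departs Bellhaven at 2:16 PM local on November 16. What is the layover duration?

3 hours 45 minutes

Convert departure to UTC: 6:54 PM − 3:30 = 3:24 PM UTC on Nov 15.
Add 9 hours and 37 minutes flight time → 1:01 AM UTC (Nov 16).
Bellhaven is UTC+9:30, so local arrival = 1:01 AM + 9:30 = 10:31 AM on Nov 16.
Layover = 2:16 PM − 10:31 AM = 3 hours 45 minutes.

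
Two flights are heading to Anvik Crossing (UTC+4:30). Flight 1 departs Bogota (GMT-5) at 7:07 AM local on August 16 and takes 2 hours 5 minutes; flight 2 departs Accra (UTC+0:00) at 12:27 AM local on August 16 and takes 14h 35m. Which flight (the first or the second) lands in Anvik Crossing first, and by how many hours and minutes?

the first, by 50 minutes

Flight 1 in UTC: 7:07 AM + 5:00 = 12:07 PM on Aug 16.
+2 hours 5 minutes → arrive 2:12 PM UTC on Aug 16.
Flight 2 departs at 12:27 AM UTC (Aug 16).
+14 hours 35 minutes → arrive 3:02 PM UTC on Aug 16.
Flight 1 lands earlier by 50 minutes.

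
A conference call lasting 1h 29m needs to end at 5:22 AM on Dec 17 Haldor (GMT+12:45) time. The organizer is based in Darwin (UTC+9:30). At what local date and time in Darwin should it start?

Target end time in UTC: 5:22 AM − 12:45 = 4:37 PM on Dec 16.
Subtract 1 hour and 29 minutes → start 3:08 PM UTC on Dec 16.
Darwin is UTC+9:30: 3:08 PM + 9:30 = 12:38 AM on Dec 17.

12:38 AM on December 17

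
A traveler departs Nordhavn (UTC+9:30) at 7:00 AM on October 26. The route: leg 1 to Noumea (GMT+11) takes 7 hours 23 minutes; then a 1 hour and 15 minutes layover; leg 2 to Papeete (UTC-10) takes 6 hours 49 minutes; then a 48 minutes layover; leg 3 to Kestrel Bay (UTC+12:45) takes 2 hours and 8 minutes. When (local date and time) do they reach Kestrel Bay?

4:38 AM on Oct 27

Convert departure to UTC: 7:00 AM − 9:30 = 9:30 PM UTC on Oct 25.
Add 7 hours 23 minutes leg 1 → 4:53 AM UTC (Oct 26).
Add 1 hour and 15 minutes layover in Noumea → 6:08 AM UTC.
Add 6 hours 49 minutes leg 2 → 12:57 PM UTC.
Add 48 minutes layover in Papeete → 1:45 PM UTC.
Add 2 hours and 8 minutes leg 3 → 3:53 PM UTC.
Kestrel Bay is UTC+12:45, so local arrival = 3:53 PM + 12:45 = 4:38 AM on Oct 27.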